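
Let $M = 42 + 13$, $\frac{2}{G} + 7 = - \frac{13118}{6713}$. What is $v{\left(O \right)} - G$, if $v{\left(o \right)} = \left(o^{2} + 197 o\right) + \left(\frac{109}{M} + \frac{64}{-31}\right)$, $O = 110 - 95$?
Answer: $\frac{48449443}{15235} \approx 3180.1$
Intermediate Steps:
$G = - \frac{1918}{8587}$ ($G = \frac{2}{-7 - \frac{13118}{6713}} = \frac{2}{-7 - \frac{1874}{959}} = \frac{2}{- \frac{8587}{959}} = 2 \left(- \frac{959}{8587}\right) = - \frac{1918}{8587} \approx -0.22336$)
$M = 55$
$O = 15$ ($O = 110 - 95 = 15$)
$v{\left(o \right)} = - \frac{141}{1705} + o^{2} + 197 o$ ($v{\left(o \right)} = \left(o^{2} + 197 o\right) + \left(\frac{109}{55} + \frac{64}{-31}\right) = \left(o^{2} + 197 o\right) + \left(109 \cdot \frac{1}{55} + 64 \left(- \frac{1}{31}\right)\right) = \left(o^{2} + 197 o\right) + \left(\frac{109}{55} - \frac{64}{31}\right) = \left(o^{2} + 197 o\right) - \frac{141}{1705} = - \frac{141}{1705} + o^{2} + 197 o$)
$v{\left(O \right)} - G = \left(- \frac{141}{1705} + 15^{2} + 197 \cdot 15\right) - - \frac{1918}{8587} = \left(- \frac{141}{1705} + 225 + 2955\right) + \frac{1918}{8587} = \frac{5421759}{1705} + \frac{1918}{8587} = \frac{48449443}{15235}$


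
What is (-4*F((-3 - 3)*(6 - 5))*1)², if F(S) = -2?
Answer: 64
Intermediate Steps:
(-4*F((-3 - 3)*(6 - 5))*1)² = (-4*(-2)*1)² = (8*1)² = 8² = 64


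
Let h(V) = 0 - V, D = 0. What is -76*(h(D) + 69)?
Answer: -5244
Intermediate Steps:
h(V) = -V
-76*(h(D) + 69) = -76*(-1*0 + 69) = -76*(0 + 69) = -76*69 = -5244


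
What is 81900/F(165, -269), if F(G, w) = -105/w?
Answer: 209820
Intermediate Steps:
81900/F(165, -269) = 81900/((-105/(-269))) = 81900/((-105*(-1/269))) = 81900/(105/269) = 81900*(269/105) = 209820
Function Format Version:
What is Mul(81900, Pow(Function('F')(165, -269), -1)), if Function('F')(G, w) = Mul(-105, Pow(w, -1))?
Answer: 209820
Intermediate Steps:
Mul(81900, Pow(Function('F')(165, -269), -1)) = Mul(81900, Pow(Mul(-105, Pow(-269, -1)), -1)) = Mul(81900, Pow(Mul(-105, Rational(-1, 269)), -1)) = Mul(81900, Pow(Rational(105, 269), -1)) = Mul(81900, Rational(269, 105)) = 209820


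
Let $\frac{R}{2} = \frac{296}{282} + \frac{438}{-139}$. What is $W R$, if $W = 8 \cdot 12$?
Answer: $- \frac{2635904}{6533} \approx -403.48$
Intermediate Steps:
$W = 96$
$R = - \frac{82372}{19599}$ ($R = 2 \left(\frac{296}{282} + \frac{438}{-139}\right) = 2 \left(296 \cdot \frac{1}{282} + 438 \left(- \frac{1}{139}\right)\right) = 2 \left(\frac{148}{141} - \frac{438}{139}\right) = 2 \left(- \frac{41186}{19599}\right) = - \frac{82372}{19599} \approx -4.2029$)
$W R = 96 \left(- \frac{82372}{19599}\right) = - \frac{2635904}{6533}$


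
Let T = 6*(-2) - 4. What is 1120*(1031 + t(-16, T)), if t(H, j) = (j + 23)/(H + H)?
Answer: 1154475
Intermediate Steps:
T = -16 (T = -12 - 4 = -16)
t(H, j) = (23 + j)/(2*H) (t(H, j) = (23 + j)/((2*H)) = (23 + j)*(1/(2*H)) = (23 + j)/(2*H))
1120*(1031 + t(-16, T)) = 1120*(1031 + (½)*(23 - 16)/(-16)) = 1120*(1031 + (½)*(-1/16)*7) = 1120*(1031 - 7/32) = 1120*(32985/32) = 1154475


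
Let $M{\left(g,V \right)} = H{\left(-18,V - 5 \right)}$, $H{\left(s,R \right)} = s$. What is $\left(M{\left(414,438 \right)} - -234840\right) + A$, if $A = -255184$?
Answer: $-20362$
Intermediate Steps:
$M{\left(g,V \right)} = -18$
$\left(M{\left(414,438 \right)} - -234840\right) + A = \left(-18 - -234840\right) - 255184 = \left(-18 + 234840\right) - 255184 = 234822 - 255184 = -20362$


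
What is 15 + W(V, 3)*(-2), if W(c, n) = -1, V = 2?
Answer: 17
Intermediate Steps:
15 + W(V, 3)*(-2) = 15 - 1*(-2) = 15 + 2 = 17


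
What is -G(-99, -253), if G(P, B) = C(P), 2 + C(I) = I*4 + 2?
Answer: 396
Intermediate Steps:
C(I) = 4*I (C(I) = -2 + (I*4 + 2) = -2 + (4*I + 2) = -2 + (2 + 4*I) = 4*I)
G(P, B) = 4*P
-G(-99, -253) = -4*(-99) = -1*(-396) = 396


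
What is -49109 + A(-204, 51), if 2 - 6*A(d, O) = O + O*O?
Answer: -148652/3 ≈ -49551.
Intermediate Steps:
A(d, O) = 1/3 - O/6 - O**2/6 (A(d, O) = 1/3 - (O + O*O)/6 = 1/3 - (O + O**2)/6 = 1/3 + (-O/6 - O**2/6) = 1/3 - O/6 - O**2/6)
-49109 + A(-204, 51) = -49109 + (1/3 - 1/6*51 - 1/6*51**2) = -49109 + (1/3 - 17/2 - 1/6*2601) = -49109 + (1/3 - 17/2 - 867/2) = -49109 - 1325/3 = -148652/3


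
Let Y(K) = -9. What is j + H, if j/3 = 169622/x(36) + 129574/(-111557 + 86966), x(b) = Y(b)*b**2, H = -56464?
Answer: -900699120775/15934968 ≈ -56523.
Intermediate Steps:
x(b) = -9*b**2
j = -947087623/15934968 (j = 3*(169622/((-9*36**2)) + 129574/(-111557 + 86966)) = 3*(169622/((-9*1296)) + 129574/(-24591)) = 3*(169622/(-11664) + 129574*(-1/24591)) = 3*(169622*(-1/11664) - 129574/24591) = 3*(-84811/5832 - 129574/24591) = 3*(-947087623/47804904) = -947087623/15934968 ≈ -59.435)
j + H = -947087623/15934968 - 56464 = -900699120775/15934968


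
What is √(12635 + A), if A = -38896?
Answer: I*√26261 ≈ 162.05*I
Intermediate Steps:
√(12635 + A) = √(12635 - 38896) = √(-26261) = I*√26261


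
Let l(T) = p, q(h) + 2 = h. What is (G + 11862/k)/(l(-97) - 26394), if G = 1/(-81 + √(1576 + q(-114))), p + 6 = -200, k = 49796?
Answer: -4033899/482617852400 + √365/67843300 ≈ -8.0768e-6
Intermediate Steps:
q(h) = -2 + h
p = -206 (p = -6 - 200 = -206)
l(T) = -206
G = 1/(-81 + 2*√365) (G = 1/(-81 + √(1576 + (-2 - 114))) = 1/(-81 + √(1576 - 116)) = 1/(-81 + √1460) = 1/(-81 + 2*√365) ≈ -0.023370)
(G + 11862/k)/(l(-97) - 26394) = ((-81/5101 - 2*√365/5101) + 11862/49796)/(-206 - 26394) = ((-81/5101 - 2*√365/5101) + 11862*(1/49796))/(-26600) = ((-81/5101 - 2*√365/5101) + 5931/24898)*(-1/26600) = (28237293/127004698 - 2*√365/5101)*(-1/26600) = -4033899/482617852400 + √365/67843300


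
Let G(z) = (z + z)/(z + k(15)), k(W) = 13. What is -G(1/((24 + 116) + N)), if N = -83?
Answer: -1/371 ≈ -0.0026954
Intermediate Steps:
G(z) = 2*z/(13 + z) (G(z) = (z + z)/(z + 13) = (2*z)/(13 + z) = 2*z/(13 + z))
-G(1/((24 + 116) + N)) = -2/(((24 + 116) - 83)*(13 + 1/((24 + 116) - 83))) = -2/((140 - 83)*(13 + 1/(140 - 83))) = -2/(57*(13 + 1/57)) = -2/(57*742/57) = -2*57/(57*742) = -1*1/371 = -1/371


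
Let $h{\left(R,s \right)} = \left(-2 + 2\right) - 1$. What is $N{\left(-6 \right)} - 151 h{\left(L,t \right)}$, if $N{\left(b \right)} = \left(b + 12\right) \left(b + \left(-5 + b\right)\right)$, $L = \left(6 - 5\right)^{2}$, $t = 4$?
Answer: $49$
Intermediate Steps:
$L = 1$ ($L = 1^{2} = 1$)
$N{\left(b \right)} = \left(-5 + 2 b\right) \left(12 + b\right)$ ($N{\left(b \right)} = \left(12 + b\right) \left(-5 + 2 b\right) = \left(-5 + 2 b\right) \left(12 + b\right)$)
$h{\left(R,s \right)} = -1$ ($h{\left(R,s \right)} = 0 - 1 = -1$)
$N{\left(-6 \right)} - 151 h{\left(L,t \right)} = \left(-60 + 2 \left(-6\right)^{2} + 19 \left(-6\right)\right) - -151 = \left(-60 + 2 \cdot 36 - 114\right) + 151 = \left(-60 + 72 - 114\right) + 151 = -102 + 151 = 49$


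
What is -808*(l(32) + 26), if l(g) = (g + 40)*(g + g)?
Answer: -3744272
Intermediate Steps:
l(g) = 2*g*(40 + g) (l(g) = (40 + g)*(2*g) = 2*g*(40 + g))
-808*(l(32) + 26) = -808*(2*32*(40 + 32) + 26) = -808*(2*32*72 + 26) = -808*(4608 + 26) = -808*4634 = -3744272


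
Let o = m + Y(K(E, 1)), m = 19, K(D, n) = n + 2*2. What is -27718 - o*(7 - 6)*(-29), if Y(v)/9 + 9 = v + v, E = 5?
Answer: -26906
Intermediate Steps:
K(D, n) = 4 + n (K(D, n) = n + 4 = 4 + n)
Y(v) = -81 + 18*v (Y(v) = -81 + 9*(v + v) = -81 + 9*(2*v) = -81 + 18*v)
o = 28 (o = 19 + (-81 + 18*(4 + 1)) = 19 + (-81 + 18*5) = 19 + (-81 + 90) = 19 + 9 = 28)
-27718 - o*(7 - 6)*(-29) = -27718 - 28*(7 - 6)*(-29) = -27718 - 28*1*(-29) = -27718 - 28*(-29) = -27718 - 1*(-812) = -27718 + 812 = -26906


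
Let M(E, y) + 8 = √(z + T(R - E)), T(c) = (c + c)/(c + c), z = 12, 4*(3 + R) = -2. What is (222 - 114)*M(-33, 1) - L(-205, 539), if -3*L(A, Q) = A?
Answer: -2797/3 + 108*√13 ≈ -542.93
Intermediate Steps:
R = -7/2 (R = -3 + (¼)*(-2) = -3 - ½ = -7/2 ≈ -3.5000)
T(c) = 1 (T(c) = (2*c)/((2*c)) = (2*c)*(1/(2*c)) = 1)
L(A, Q) = -A/3
M(E, y) = -8 + √13 (M(E, y) = -8 + √(12 + 1) = -8 + √13)
(222 - 114)*M(-33, 1) - L(-205, 539) = (222 - 114)*(-8 + √13) - (-1)*(-205)/3 = 108*(-8 + √13) - 1*205/3 = (-864 + 108*√13) - 205/3 = -2797/3 + 108*√13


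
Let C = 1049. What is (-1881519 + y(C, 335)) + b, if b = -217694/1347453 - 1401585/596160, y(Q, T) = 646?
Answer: -11191872210670571/5950352448 ≈ -1.8809e+6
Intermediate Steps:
b = -14950743467/5950352448 (b = -217694*1/1347453 - 1401585*1/596160 = -217694/1347453 - 93439/39744 = -14950743467/5950352448 ≈ -2.5126)
(-1881519 + y(C, 335)) + b = (-1881519 + 646) - 14950743467/5950352448 = -1880873 - 14950743467/5950352448 = -11191872210670571/5950352448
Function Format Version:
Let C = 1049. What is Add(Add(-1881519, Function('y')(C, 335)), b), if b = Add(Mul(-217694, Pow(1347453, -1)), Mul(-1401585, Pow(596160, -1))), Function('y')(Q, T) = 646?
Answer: Rational(-11191872210670571, 5950352448) ≈ -1.8809e+6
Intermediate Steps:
b = Rational(-14950743467, 5950352448) (b = Add(Mul(-217694, Rational(1, 1347453)), Mul(-1401585, Rational(1, 596160))) = Add(Rational(-217694, 1347453), Rational(-93439, 39744)) = Rational(-14950743467, 5950352448) ≈ -2.5126)
Add(Add(-1881519, Function('y')(C, 335)), b) = Add(Add(-1881519, 646), Rational(-14950743467, 5950352448)) = Add(-1880873, Rational(-14950743467, 5950352448)) = Rational(-11191872210670571, 5950352448)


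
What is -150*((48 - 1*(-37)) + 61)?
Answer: -21900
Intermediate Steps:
-150*((48 - 1*(-37)) + 61) = -150*((48 + 37) + 61) = -150*(85 + 61) = -150*146 = -21900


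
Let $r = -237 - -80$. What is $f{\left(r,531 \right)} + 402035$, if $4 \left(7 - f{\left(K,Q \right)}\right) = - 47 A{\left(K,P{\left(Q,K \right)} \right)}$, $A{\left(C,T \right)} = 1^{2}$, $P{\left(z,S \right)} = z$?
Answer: $\frac{1608215}{4} \approx 4.0205 \cdot 10^{5}$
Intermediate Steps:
$A{\left(C,T \right)} = 1$
$r = -157$ ($r = -237 + 80 = -157$)
$f{\left(K,Q \right)} = \frac{75}{4}$ ($f{\left(K,Q \right)} = 7 - \frac{\left(-47\right) 1}{4} = 7 - - \frac{47}{4} = 7 + \frac{47}{4} = \frac{75}{4}$)
$f{\left(r,531 \right)} + 402035 = \frac{75}{4} + 402035 = \frac{1608215}{4}$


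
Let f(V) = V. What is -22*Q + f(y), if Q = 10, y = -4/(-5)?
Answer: -1096/5 ≈ -219.20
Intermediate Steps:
y = ⅘ (y = -4*(-⅕) = ⅘ ≈ 0.80000)
-22*Q + f(y) = -22*10 + ⅘ = -220 + ⅘ = -1096/5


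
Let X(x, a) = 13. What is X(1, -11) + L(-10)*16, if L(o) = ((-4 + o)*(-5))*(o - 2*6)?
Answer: -24627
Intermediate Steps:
L(o) = (-12 + o)*(20 - 5*o) (L(o) = (20 - 5*o)*(o - 12) = (20 - 5*o)*(-12 + o) = (-12 + o)*(20 - 5*o))
X(1, -11) + L(-10)*16 = 13 + (-240 - 5*(-10)² + 80*(-10))*16 = 13 + (-240 - 5*100 - 800)*16 = 13 + (-240 - 500 - 800)*16 = 13 - 1540*16 = 13 - 24640 = -24627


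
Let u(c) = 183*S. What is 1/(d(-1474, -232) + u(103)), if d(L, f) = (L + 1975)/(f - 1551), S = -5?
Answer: -1783/1631946 ≈ -0.0010926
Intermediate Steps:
d(L, f) = (1975 + L)/(-1551 + f)
u(c) = -915 (u(c) = 183*(-5) = -915)
1/(d(-1474, -232) + u(103)) = 1/((1975 - 1474)/(-1551 - 232) - 915) = 1/(501/(-1783) - 915) = 1/(-1/1783*501 - 915) = 1/(-501/1783 - 915) = 1/(-1631946/1783) = -1783/1631946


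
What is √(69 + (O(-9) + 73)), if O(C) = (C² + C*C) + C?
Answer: √295 ≈ 17.176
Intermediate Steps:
O(C) = C + 2*C² (O(C) = (C² + C²) + C = 2*C² + C = C + 2*C²)
√(69 + (O(-9) + 73)) = √(69 + (-9*(1 + 2*(-9)) + 73)) = √(69 + (-9*(1 - 18) + 73)) = √(69 + (-9*(-17) + 73)) = √(69 + (153 + 73)) = √(69 + 226) = √295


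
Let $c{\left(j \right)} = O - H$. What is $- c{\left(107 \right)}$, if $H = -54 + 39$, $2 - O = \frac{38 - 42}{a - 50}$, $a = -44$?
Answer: $- \frac{797}{47} \approx -16.957$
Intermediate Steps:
$O = \frac{92}{47}$ ($O = 2 - \frac{38 - 42}{-44 - 50} = 2 - - \frac{4}{-94} = 2 - \left(-4\right) \left(- \frac{1}{94}\right) = 2 - \frac{2}{47} = \frac{92}{47} \approx 1.9574$)
$H = -15$
$c{\left(j \right)} = \frac{797}{47}$ ($c{\left(j \right)} = \frac{92}{47} - -15 = \frac{92}{47} + 15 = \frac{797}{47}$)
$- c{\left(107 \right)} = \left(-1\right) \frac{797}{47} = - \frac{797}{47}$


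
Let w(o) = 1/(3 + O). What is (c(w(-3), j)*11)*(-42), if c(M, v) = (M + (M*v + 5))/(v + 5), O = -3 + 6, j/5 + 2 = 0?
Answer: 1617/5 ≈ 323.40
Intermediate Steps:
j = -10 (j = -10 + 5*0 = -10 + 0 = -10)
O = 3
w(o) = ⅙ (w(o) = 1/(3 + 3) = 1/6 = ⅙)
c(M, v) = (5 + M + M*v)/(5 + v) (c(M, v) = (M + (5 + M*v))/(5 + v) = (5 + M + M*v)/(5 + v))
(c(w(-3), j)*11)*(-42) = (((5 + ⅙ + (⅙)*(-10))/(5 - 10))*11)*(-42) = (((5 + ⅙ - 5/3)/(-5))*11)*(-42) = (-⅕*7/2*11)*(-42) = -7/10*11*(-42) = -77/10*(-42) = 1617/5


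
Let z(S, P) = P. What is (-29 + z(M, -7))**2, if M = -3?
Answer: 1296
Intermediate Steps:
(-29 + z(M, -7))**2 = (-29 - 7)**2 = (-36)**2 = 1296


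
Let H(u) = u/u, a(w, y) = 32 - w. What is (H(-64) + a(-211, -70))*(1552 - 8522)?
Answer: -1700680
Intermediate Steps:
H(u) = 1
(H(-64) + a(-211, -70))*(1552 - 8522) = (1 + (32 - 1*(-211)))*(1552 - 8522) = (1 + (32 + 211))*(-6970) = (1 + 243)*(-6970) = 244*(-6970) = -1700680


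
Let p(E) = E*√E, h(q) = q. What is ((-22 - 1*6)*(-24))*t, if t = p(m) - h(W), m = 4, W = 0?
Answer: 5376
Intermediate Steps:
p(E) = E^(3/2)
t = 8 (t = 4^(3/2) - 1*0 = 8 + 0 = 8)
((-22 - 1*6)*(-24))*t = ((-22 - 1*6)*(-24))*8 = ((-22 - 6)*(-24))*8 = -28*(-24)*8 = 672*8 = 5376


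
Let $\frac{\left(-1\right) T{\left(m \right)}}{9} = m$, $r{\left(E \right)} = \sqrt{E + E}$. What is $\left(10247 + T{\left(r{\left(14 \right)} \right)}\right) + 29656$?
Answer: $39903 - 18 \sqrt{7} \approx 39855.0$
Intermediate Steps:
$r{\left(E \right)} = \sqrt{2} \sqrt{E}$ ($r{\left(E \right)} = \sqrt{2 E} = \sqrt{2} \sqrt{E}$)
$T{\left(m \right)} = - 9 m$
$\left(10247 + T{\left(r{\left(14 \right)} \right)}\right) + 29656 = \left(10247 - 9 \sqrt{2} \sqrt{14}\right) + 29656 = \left(10247 - 9 \cdot 2 \sqrt{7}\right) + 29656 = \left(10247 - 18 \sqrt{7}\right) + 29656 = 39903 - 18 \sqrt{7}$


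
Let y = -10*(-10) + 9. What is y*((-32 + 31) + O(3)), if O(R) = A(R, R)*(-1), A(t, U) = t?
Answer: -436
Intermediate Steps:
y = 109 (y = 100 + 9 = 109)
O(R) = -R (O(R) = R*(-1) = -R)
y*((-32 + 31) + O(3)) = 109*((-32 + 31) - 1*3) = 109*(-1 - 3) = 109*(-4) = -436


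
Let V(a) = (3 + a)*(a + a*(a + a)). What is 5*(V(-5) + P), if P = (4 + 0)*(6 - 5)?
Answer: -430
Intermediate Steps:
V(a) = (3 + a)*(a + 2*a²) (V(a) = (3 + a)*(a + a*(2*a)) = (3 + a)*(a + 2*a²))
P = 4 (P = 4*1 = 4)
5*(V(-5) + P) = 5*(-5*(3 + 2*(-5)² + 7*(-5)) + 4) = 5*(-5*(3 + 2*25 - 35) + 4) = 5*(-5*(3 + 50 - 35) + 4) = 5*(-5*18 + 4) = 5*(-90 + 4) = 5*(-86) = -430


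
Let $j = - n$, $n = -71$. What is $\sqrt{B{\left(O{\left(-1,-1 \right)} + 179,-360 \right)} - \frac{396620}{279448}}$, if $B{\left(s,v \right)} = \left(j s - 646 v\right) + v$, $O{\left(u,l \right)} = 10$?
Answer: $\frac{\sqrt{1198785491321626}}{69862} \approx 495.6$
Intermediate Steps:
$j = 71$ ($j = \left(-1\right) \left(-71\right) = 71$)
$B{\left(s,v \right)} = - 645 v + 71 s$ ($B{\left(s,v \right)} = \left(71 s - 646 v\right) + v = \left(- 646 v + 71 s\right) + v = - 645 v + 71 s$)
$\sqrt{B{\left(O{\left(-1,-1 \right)} + 179,-360 \right)} - \frac{396620}{279448}} = \sqrt{\left(\left(-645\right) \left(-360\right) + 71 \left(10 + 179\right)\right) - \frac{396620}{279448}} = \sqrt{\left(232200 + 71 \cdot 189\right) - \frac{99155}{69862}} = \sqrt{\left(232200 + 13419\right) - \frac{99155}{69862}} = \sqrt{245619 - \frac{99155}{69862}} = \sqrt{\frac{17159335423}{69862}} = \frac{\sqrt{1198785491321626}}{69862}$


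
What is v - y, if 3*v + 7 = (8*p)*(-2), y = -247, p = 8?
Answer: 202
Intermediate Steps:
v = -45 (v = -7/3 + ((8*8)*(-2))/3 = -7/3 + (64*(-2))/3 = -7/3 + (1/3)*(-128) = -7/3 - 128/3 = -45)
v - y = -45 - 1*(-247) = -45 + 247 = 202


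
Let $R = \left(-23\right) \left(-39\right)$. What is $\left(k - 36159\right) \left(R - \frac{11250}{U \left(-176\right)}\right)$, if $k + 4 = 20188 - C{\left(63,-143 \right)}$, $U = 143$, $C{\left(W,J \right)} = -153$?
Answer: $- \frac{89342664903}{6292} \approx -1.4199 \cdot 10^{7}$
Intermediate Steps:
$R = 897$
$k = 20337$ ($k = -4 + \left(20188 - -153\right) = -4 + \left(20188 + 153\right) = -4 + 20341 = 20337$)
$\left(k - 36159\right) \left(R - \frac{11250}{U \left(-176\right)}\right) = \left(20337 - 36159\right) \left(897 - \frac{11250}{143 \left(-176\right)}\right) = - 15822 \left(897 - \frac{11250}{-25168}\right) = - 15822 \left(897 - - \frac{5625}{12584}\right) = - 15822 \left(897 + \frac{5625}{12584}\right) = \left(-15822\right) \frac{11293473}{12584} = - \frac{89342664903}{6292}$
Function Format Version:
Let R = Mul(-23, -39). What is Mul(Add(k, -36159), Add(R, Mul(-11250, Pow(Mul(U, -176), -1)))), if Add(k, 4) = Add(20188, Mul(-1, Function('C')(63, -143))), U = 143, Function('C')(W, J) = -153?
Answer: Rational(-89342664903, 6292) ≈ -1.4199e+7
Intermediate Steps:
R = 897
k = 20337 (k = Add(-4, Add(20188, Mul(-1, -153))) = Add(-4, Add(20188, 153)) = Add(-4, 20341) = 20337)
Mul(Add(k, -36159), Add(R, Mul(-11250, Pow(Mul(U, -176), -1)))) = Mul(Add(20337, -36159), Add(897, Mul(-11250, Pow(Mul(143, -176), -1)))) = Mul(-15822, Add(897, Mul(-11250, Pow(-25168, -1)))) = Mul(-15822, Add(897, Mul(-11250, Rational(-1, 25168)))) = Mul(-15822, Add(897, Rational(5625, 12584))) = Mul(-15822, Rational(11293473, 12584)) = Rational(-89342664903, 6292)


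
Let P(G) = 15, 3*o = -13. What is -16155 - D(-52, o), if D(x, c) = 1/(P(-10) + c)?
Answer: -516963/32 ≈ -16155.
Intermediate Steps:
o = -13/3 (o = (1/3)*(-13) = -13/3 ≈ -4.3333)
D(x, c) = 1/(15 + c)
-16155 - D(-52, o) = -16155 - 1/(15 - 13/3) = -16155 - 1/32/3 = -16155 - 1*3/32 = -16155 - 3/32 = -516963/32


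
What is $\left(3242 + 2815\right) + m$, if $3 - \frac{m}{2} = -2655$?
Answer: $11373$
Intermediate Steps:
$m = 5316$ ($m = 6 - -5310 = 6 + 5310 = 5316$)
$\left(3242 + 2815\right) + m = \left(3242 + 2815\right) + 5316 = 6057 + 5316 = 11373$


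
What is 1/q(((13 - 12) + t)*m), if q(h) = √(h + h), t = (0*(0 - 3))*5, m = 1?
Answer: √2/2 ≈ 0.70711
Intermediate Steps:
t = 0 (t = (0*(-3))*5 = 0*5 = 0)
q(h) = √2*√h (q(h) = √(2*h) = √2*√h)
1/q(((13 - 12) + t)*m) = 1/(√2*√(((13 - 12) + 0)*1)) = 1/(√2*√((1 + 0)*1)) = 1/(√2*√(1*1)) = 1/(√2*√1) = 1/(√2*1) = 1/(√2) = √2/2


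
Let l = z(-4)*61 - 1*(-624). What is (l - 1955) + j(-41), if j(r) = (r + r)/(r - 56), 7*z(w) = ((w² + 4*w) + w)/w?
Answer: -897258/679 ≈ -1321.4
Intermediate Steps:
z(w) = (w² + 5*w)/(7*w) (z(w) = (((w² + 4*w) + w)/w)/7 = ((w² + 5*w)/w)/7 = (w² + 5*w)/(7*w))
j(r) = 2*r/(-56 + r) (j(r) = (2*r)/(-56 + r) = 2*r/(-56 + r))
l = 4429/7 (l = (5/7 + (⅐)*(-4))*61 - 1*(-624) = (5/7 - 4/7)*61 + 624 = (⅐)*61 + 624 = 61/7 + 624 = 4429/7 ≈ 632.71)
(l - 1955) + j(-41) = (4429/7 - 1955) + 2*(-41)/(-56 - 41) = -9256/7 + 2*(-41)/(-97) = -9256/7 + 2*(-41)*(-1/97) = -9256/7 + 82/97 = -897258/679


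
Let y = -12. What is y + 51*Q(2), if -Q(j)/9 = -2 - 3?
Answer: 2283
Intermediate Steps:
Q(j) = 45 (Q(j) = -9*(-2 - 3) = -9*(-5) = 45)
y + 51*Q(2) = -12 + 51*45 = -12 + 2295 = 2283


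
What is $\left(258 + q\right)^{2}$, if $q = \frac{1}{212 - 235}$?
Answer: $\frac{35200489}{529} \approx 66542.0$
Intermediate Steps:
$q = - \frac{1}{23}$ ($q = \frac{1}{-23} = - \frac{1}{23} \approx -0.043478$)
$\left(258 + q\right)^{2} = \left(258 - \frac{1}{23}\right)^{2} = \left(\frac{5933}{23}\right)^{2} = \frac{35200489}{529}$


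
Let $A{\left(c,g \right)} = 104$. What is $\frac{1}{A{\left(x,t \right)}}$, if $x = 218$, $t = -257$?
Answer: $\frac{1}{104} \approx 0.0096154$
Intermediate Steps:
$\frac{1}{A{\left(x,t \right)}} = \frac{1}{104}$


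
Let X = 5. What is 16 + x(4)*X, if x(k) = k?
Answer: 36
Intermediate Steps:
16 + x(4)*X = 16 + 4*5 = 16 + 20 = 36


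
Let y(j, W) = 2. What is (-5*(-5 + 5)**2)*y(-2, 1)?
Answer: 0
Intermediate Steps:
(-5*(-5 + 5)**2)*y(-2, 1) = -5*(-5 + 5)**2*2 = -5*0**2*2 = -5*0*2 = 0*2 = 0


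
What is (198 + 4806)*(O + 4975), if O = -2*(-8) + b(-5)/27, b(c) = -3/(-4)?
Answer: 24975103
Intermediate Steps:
b(c) = ¾ (b(c) = -3*(-¼) = ¾)
O = 577/36 (O = -2*(-8) + (¾)/27 = 16 + (¾)*(1/27) = 16 + 1/36 = 577/36 ≈ 16.028)
(198 + 4806)*(O + 4975) = (198 + 4806)*(577/36 + 4975) = 5004*(179677/36) = 24975103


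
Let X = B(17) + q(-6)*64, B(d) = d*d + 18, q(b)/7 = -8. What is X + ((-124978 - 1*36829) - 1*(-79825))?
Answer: -85259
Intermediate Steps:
q(b) = -56 (q(b) = 7*(-8) = -56)
B(d) = 18 + d² (B(d) = d² + 18 = 18 + d²)
X = -3277 (X = (18 + 17²) - 56*64 = (18 + 289) - 3584 = 307 - 3584 = -3277)
X + ((-124978 - 1*36829) - 1*(-79825)) = -3277 + ((-124978 - 1*36829) - 1*(-79825)) = -3277 + ((-124978 - 36829) + 79825) = -3277 + (-161807 + 79825) = -3277 - 81982 = -85259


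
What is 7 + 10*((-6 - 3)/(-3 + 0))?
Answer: 37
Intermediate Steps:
7 + 10*((-6 - 3)/(-3 + 0)) = 7 + 10*(-9/(-3)) = 7 + 10*(-9*(-1/3)) = 7 + 10*3 = 7 + 30 = 37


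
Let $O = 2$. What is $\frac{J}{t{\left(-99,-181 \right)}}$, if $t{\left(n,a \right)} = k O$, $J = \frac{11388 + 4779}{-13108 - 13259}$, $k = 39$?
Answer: $- \frac{317}{40326} \approx -0.0078609$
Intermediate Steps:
$J = - \frac{317}{517}$ ($J = \frac{16167}{-26367} = 16167 \left(- \frac{1}{26367}\right) = - \frac{317}{517} \approx -0.61315$)
$t{\left(n,a \right)} = 78$ ($t{\left(n,a \right)} = 39 \cdot 2 = 78$)
$\frac{J}{t{\left(-99,-181 \right)}} = - \frac{317}{517 \cdot 78} = \left(- \frac{317}{517}\right) \frac{1}{78} = - \frac{317}{40326}$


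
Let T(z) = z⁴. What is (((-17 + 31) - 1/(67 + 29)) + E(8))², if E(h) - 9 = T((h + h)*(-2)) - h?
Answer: 10133388872620225/9216 ≈ 1.0995e+12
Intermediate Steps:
E(h) = 9 - h + 256*h⁴ (E(h) = 9 + (((h + h)*(-2))⁴ - h) = 9 + (((2*h)*(-2))⁴ - h) = 9 + ((-4*h)⁴ - h) = 9 + (256*h⁴ - h) = 9 + (-h + 256*h⁴) = 9 - h + 256*h⁴)
(((-17 + 31) - 1/(67 + 29)) + E(8))² = (((-17 + 31) - 1/(67 + 29)) + (9 - 1*8 + 256*8⁴))² = ((14 - 1/96) + (9 - 8 + 256*4096))² = ((14 - 1*1/96) + (9 - 8 + 1048576))² = ((14 - 1/96) + 1048577)² = (1343/96 + 1048577)² = (100664735/96)² = 10133388872620225/9216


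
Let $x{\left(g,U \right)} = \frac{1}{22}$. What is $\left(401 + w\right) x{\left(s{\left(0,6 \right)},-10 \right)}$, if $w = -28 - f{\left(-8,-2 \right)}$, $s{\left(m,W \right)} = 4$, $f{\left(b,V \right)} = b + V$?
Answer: $\frac{383}{22} \approx 17.409$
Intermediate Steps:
$f{\left(b,V \right)} = V + b$
$x{\left(g,U \right)} = \frac{1}{22}$
$w = -18$ ($w = -28 - \left(-2 - 8\right) = -28 - -10 = -28 + 10 = -18$)
$\left(401 + w\right) x{\left(s{\left(0,6 \right)},-10 \right)} = \left(401 - 18\right) \frac{1}{22} = 383 \cdot \frac{1}{22} = \frac{383}{22}$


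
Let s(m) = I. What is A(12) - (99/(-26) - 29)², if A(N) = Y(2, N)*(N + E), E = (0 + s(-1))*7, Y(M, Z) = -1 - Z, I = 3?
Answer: -1017613/676 ≈ -1505.3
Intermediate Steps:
s(m) = 3
E = 21 (E = (0 + 3)*7 = 3*7 = 21)
A(N) = (-1 - N)*(21 + N) (A(N) = (-1 - N)*(N + 21) = (-1 - N)*(21 + N))
A(12) - (99/(-26) - 29)² = -(1 + 12)*(21 + 12) - (99/(-26) - 29)² = -1*13*33 - (99*(-1/26) - 29)² = -429 - (-99/26 - 29)² = -429 - (-853/26)² = -429 - 1*727609/676 = -429 - 727609/676 = -1017613/676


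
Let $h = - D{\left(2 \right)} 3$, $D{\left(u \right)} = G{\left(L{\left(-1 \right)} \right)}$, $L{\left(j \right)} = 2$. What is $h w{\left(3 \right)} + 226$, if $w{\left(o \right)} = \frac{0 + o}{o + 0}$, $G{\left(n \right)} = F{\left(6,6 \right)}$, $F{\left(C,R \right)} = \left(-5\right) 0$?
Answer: $226$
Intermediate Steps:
$F{\left(C,R \right)} = 0$
$G{\left(n \right)} = 0$
$D{\left(u \right)} = 0$
$w{\left(o \right)} = 1$ ($w{\left(o \right)} = \frac{o}{o} = 1$)
$h = 0$ ($h = \left(-1\right) 0 \cdot 3 = 0 \cdot 3 = 0$)
$h w{\left(3 \right)} + 226 = 0 \cdot 1 + 226 = 0 + 226 = 226$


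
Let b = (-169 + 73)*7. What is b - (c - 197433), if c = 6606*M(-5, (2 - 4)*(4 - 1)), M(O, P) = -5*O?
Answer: 31611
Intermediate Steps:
c = 165150 (c = 6606*(-5*(-5)) = 6606*25 = 165150)
b = -672 (b = -96*7 = -672)
b - (c - 197433) = -672 - (165150 - 197433) = -672 - 1*(-32283) = -672 + 32283 = 31611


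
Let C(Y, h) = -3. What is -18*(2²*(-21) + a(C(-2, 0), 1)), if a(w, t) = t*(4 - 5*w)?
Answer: 1170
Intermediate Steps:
-18*(2²*(-21) + a(C(-2, 0), 1)) = -18*(2²*(-21) + 1*(4 - 5*(-3))) = -18*(4*(-21) + 1*(4 + 15)) = -18*(-84 + 1*19) = -18*(-84 + 19) = -18*(-65) = 1170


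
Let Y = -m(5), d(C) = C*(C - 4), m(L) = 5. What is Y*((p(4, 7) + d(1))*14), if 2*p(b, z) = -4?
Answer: 350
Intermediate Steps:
p(b, z) = -2 (p(b, z) = (½)*(-4) = -2)
d(C) = C*(-4 + C)
Y = -5 (Y = -1*5 = -5)
Y*((p(4, 7) + d(1))*14) = -5*(-2 + 1*(-4 + 1))*14 = -5*(-2 + 1*(-3))*14 = -5*(-2 - 3)*14 = -(-25)*14 = -5*(-70) = 350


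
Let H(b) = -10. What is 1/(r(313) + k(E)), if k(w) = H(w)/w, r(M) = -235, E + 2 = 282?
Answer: -28/6581 ≈ -0.0042547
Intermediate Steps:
E = 280 (E = -2 + 282 = 280)
k(w) = -10/w
1/(r(313) + k(E)) = 1/(-235 - 10/280) = 1/(-235 - 10*1/280) = 1/(-235 - 1/28) = 1/(-6581/28) = -28/6581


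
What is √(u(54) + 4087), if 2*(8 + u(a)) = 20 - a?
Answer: √4062 ≈ 63.734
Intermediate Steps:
u(a) = 2 - a/2 (u(a) = -8 + (20 - a)/2 = -8 + (10 - a/2) = 2 - a/2)
√(u(54) + 4087) = √((2 - ½*54) + 4087) = √((2 - 27) + 4087) = √(-25 + 4087) = √4062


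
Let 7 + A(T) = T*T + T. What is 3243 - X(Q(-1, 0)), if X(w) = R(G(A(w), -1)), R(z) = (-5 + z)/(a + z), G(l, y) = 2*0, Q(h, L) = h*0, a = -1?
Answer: 3238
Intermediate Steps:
A(T) = -7 + T + T² (A(T) = -7 + (T*T + T) = -7 + (T² + T) = -7 + (T + T²) = -7 + T + T²)
Q(h, L) = 0
G(l, y) = 0
R(z) = (-5 + z)/(-1 + z)
X(w) = 5 (X(w) = (-5 + 0)/(-1 + 0) = -5/(-1) = -1*(-5) = 5)
3243 - X(Q(-1, 0)) = 3243 - 1*5 = 3243 - 5 = 3238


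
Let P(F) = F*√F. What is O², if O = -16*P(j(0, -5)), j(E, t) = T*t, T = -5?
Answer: 4000000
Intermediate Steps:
j(E, t) = -5*t
P(F) = F^(3/2)
O = -2000 (O = -16*(-5*(-5))^(3/2) = -16*25^(3/2) = -16*125 = -2000)
O² = (-2000)² = 4000000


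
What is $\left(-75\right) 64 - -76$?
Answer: $-4724$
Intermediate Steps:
$\left(-75\right) 64 - -76 = -4800 + 76 = -4724$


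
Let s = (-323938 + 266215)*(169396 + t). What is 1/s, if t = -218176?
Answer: 1/2815727940 ≈ 3.5515e-10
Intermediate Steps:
s = 2815727940 (s = (-323938 + 266215)*(169396 - 218176) = -57723*(-48780) = 2815727940)
1/s = 1/2815727940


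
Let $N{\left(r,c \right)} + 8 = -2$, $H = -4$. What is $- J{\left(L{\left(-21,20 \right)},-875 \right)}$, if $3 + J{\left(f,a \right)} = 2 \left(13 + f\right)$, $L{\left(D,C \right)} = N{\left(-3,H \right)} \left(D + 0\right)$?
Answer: $-443$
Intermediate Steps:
$N{\left(r,c \right)} = -10$ ($N{\left(r,c \right)} = -8 - 2 = -10$)
$L{\left(D,C \right)} = - 10 D$ ($L{\left(D,C \right)} = - 10 \left(D + 0\right) = - 10 D$)
$J{\left(f,a \right)} = 23 + 2 f$ ($J{\left(f,a \right)} = -3 + 2 \left(13 + f\right) = -3 + \left(26 + 2 f\right) = 23 + 2 f$)
$- J{\left(L{\left(-21,20 \right)},-875 \right)} = - (23 + 2 \left(\left(-10\right) \left(-21\right)\right)) = - (23 + 2 \cdot 210) = - (23 + 420) = \left(-1\right) 443 = -443$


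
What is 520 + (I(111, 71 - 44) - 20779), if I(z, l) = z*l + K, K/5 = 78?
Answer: -16872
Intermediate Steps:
K = 390 (K = 5*78 = 390)
I(z, l) = 390 + l*z (I(z, l) = z*l + 390 = l*z + 390 = 390 + l*z)
520 + (I(111, 71 - 44) - 20779) = 520 + ((390 + (71 - 44)*111) - 20779) = 520 + ((390 + 27*111) - 20779) = 520 + ((390 + 2997) - 20779) = 520 + (3387 - 20779) = 520 - 17392 = -16872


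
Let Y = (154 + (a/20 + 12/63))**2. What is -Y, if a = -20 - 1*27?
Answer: -4066995529/176400 ≈ -23056.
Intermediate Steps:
a = -47 (a = -20 - 27 = -47)
Y = 4066995529/176400 (Y = (154 + (-47/20 + 12/63))**2 = (154 + (-47*1/20 + 12*(1/63)))**2 = (154 + (-47/20 + 4/21))**2 = (154 - 907/420)**2 = (63773/420)**2 = 4066995529/176400 ≈ 23056.)
-Y = -1*4066995529/176400 = -4066995529/176400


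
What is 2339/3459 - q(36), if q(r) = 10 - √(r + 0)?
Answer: -11497/3459 ≈ -3.3238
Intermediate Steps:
q(r) = 10 - √r
2339/3459 - q(36) = 2339/3459 - (10 - √36) = 2339*(1/3459) - (10 - 1*6) = 2339/3459 - (10 - 6) = 2339/3459 - 1*4 = 2339/3459 - 4 = -11497/3459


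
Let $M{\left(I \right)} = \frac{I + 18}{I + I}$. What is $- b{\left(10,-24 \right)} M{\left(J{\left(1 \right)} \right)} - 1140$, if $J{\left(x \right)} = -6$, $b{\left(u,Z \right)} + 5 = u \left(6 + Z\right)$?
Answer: $-1325$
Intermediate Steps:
$b{\left(u,Z \right)} = -5 + u \left(6 + Z\right)$
$M{\left(I \right)} = \frac{18 + I}{2 I}$
$- b{\left(10,-24 \right)} M{\left(J{\left(1 \right)} \right)} - 1140 = - (-5 + 6 \cdot 10 - 240) \frac{18 - 6}{2 \left(-6\right)} - 1140 = - (-5 + 60 - 240) \frac{1}{2} \left(- \frac{1}{6}\right) 12 - 1140 = \left(-1\right) \left(-185\right) \left(-1\right) - 1140 = 185 \left(-1\right) - 1140 = -185 - 1140 = -1325$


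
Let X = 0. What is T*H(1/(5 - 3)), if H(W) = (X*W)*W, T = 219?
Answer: 0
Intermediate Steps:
H(W) = 0 (H(W) = (0*W)*W = 0*W = 0)
T*H(1/(5 - 3)) = 219*0 = 0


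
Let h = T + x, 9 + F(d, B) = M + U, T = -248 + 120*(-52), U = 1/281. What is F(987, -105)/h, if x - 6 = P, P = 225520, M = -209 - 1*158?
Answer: -105655/61549678 ≈ -0.0017166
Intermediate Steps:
U = 1/281 ≈ 0.0035587
M = -367 (M = -209 - 158 = -367)
x = 225526 (x = 6 + 225520 = 225526)
T = -6488 (T = -248 - 6240 = -6488)
F(d, B) = -105655/281 (F(d, B) = -9 + (-367 + 1/281) = -9 - 103126/281 = -105655/281)
h = 219038 (h = -6488 + 225526 = 219038)
F(987, -105)/h = -105655/281/219038 = -105655/281*1/219038 = -105655/61549678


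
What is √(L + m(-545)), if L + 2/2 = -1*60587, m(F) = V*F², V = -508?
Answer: 2*I*√37737322 ≈ 12286.0*I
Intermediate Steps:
m(F) = -508*F²
L = -60588 (L = -1 - 1*60587 = -1 - 60587 = -60588)
√(L + m(-545)) = √(-60588 - 508*(-545)²) = √(-60588 - 508*297025) = √(-60588 - 150888700) = √(-150949288) = 2*I*√37737322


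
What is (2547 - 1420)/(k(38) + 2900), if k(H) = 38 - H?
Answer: 1127/2900 ≈ 0.38862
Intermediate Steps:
(2547 - 1420)/(k(38) + 2900) = (2547 - 1420)/((38 - 1*38) + 2900) = 1127/((38 - 38) + 2900) = 1127/(0 + 2900) = 1127/2900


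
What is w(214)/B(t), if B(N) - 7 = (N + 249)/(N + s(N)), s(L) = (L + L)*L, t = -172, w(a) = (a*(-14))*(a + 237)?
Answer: -11387879888/59007 ≈ -1.9299e+5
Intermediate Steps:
w(a) = -14*a*(237 + a) (w(a) = (-14*a)*(237 + a) = -14*a*(237 + a))
s(L) = 2*L**2 (s(L) = (2*L)*L = 2*L**2)
B(N) = 7 + (249 + N)/(N + 2*N**2) (B(N) = 7 + (N + 249)/(N + 2*N**2) = 7 + (249 + N)/(N + 2*N**2))
w(214)/B(t) = (-14*214*(237 + 214))/(((249 + 8*(-172) + 14*(-172)**2)/((-172)*(1 + 2*(-172))))) = (-14*214*451)/((-(249 - 1376 + 14*29584)/(172*(1 - 344)))) = -1351196*58996/(249 - 1376 + 414176) = -1351196/((-1/172*(-1/343)*413049)) = -1351196/59007/8428 = -1351196*8428/59007 = -11387879888/59007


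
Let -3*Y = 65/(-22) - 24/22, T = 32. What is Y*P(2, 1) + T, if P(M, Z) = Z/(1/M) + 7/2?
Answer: 473/12 ≈ 39.417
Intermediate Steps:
Y = 89/66 (Y = -(65/(-22) - 24/22)/3 = -(65*(-1/22) - 24*1/22)/3 = -(-65/22 - 12/11)/3 = -1/3*(-89/22) = 89/66 ≈ 1.3485)
P(M, Z) = 7/2 + M*Z (P(M, Z) = Z*M + 7*(1/2) = M*Z + 7/2 = 7/2 + M*Z)
Y*P(2, 1) + T = 89*(7/2 + 2*1)/66 + 32 = 89*(7/2 + 2)/66 + 32 = (89/66)*(11/2) + 32 = 89/12 + 32 = 473/12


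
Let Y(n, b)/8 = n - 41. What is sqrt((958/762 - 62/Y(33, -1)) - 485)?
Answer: I*sqrt(4485117522)/3048 ≈ 21.972*I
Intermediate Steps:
Y(n, b) = -328 + 8*n (Y(n, b) = 8*(n - 41) = 8*(-41 + n) = -328 + 8*n)
sqrt((958/762 - 62/Y(33, -1)) - 485) = sqrt((958/762 - 62/(-328 + 8*33)) - 485) = sqrt((958*(1/762) - 62/(-328 + 264)) - 485) = sqrt((479/381 - 62/(-64)) - 485) = sqrt((479/381 - 62*(-1/64)) - 485) = sqrt((479/381 + 31/32) - 485) = sqrt(27139/12192 - 485) = sqrt(-5885981/12192) = I*sqrt(4485117522)/3048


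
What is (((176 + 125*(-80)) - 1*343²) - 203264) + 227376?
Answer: -103361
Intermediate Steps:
(((176 + 125*(-80)) - 1*343²) - 203264) + 227376 = (((176 - 10000) - 1*117649) - 203264) + 227376 = ((-9824 - 117649) - 203264) + 227376 = (-127473 - 203264) + 227376 = -330737 + 227376 = -103361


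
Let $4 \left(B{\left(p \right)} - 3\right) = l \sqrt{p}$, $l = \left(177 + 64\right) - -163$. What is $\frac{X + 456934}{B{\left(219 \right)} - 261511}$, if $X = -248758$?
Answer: $- \frac{54439689408}{68384200045} - \frac{21025776 \sqrt{219}}{68384200045} \approx -0.80064$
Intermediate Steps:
$l = 404$ ($l = 241 + 163 = 404$)
$B{\left(p \right)} = 3 + 101 \sqrt{p}$ ($B{\left(p \right)} = 3 + \frac{404 \sqrt{p}}{4} = 3 + 101 \sqrt{p}$)
$\frac{X + 456934}{B{\left(219 \right)} - 261511} = \frac{-248758 + 456934}{\left(3 + 101 \sqrt{219}\right) - 261511} = \frac{208176}{-261508 + 101 \sqrt{219}}$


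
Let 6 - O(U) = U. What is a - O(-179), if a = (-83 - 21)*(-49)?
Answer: 4911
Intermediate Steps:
O(U) = 6 - U
a = 5096 (a = -104*(-49) = 5096)
a - O(-179) = 5096 - (6 - 1*(-179)) = 5096 - (6 + 179) = 5096 - 1*185 = 5096 - 185 = 4911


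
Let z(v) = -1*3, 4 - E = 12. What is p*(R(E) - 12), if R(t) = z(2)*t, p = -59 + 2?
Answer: -684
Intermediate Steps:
E = -8 (E = 4 - 1*12 = 4 - 12 = -8)
z(v) = -3
p = -57
R(t) = -3*t
p*(R(E) - 12) = -57*(-3*(-8) - 12) = -57*(24 - 12) = -57*12 = -684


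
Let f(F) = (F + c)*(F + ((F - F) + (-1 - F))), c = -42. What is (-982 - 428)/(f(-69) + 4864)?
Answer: -282/995 ≈ -0.28342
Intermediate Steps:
f(F) = 42 - F (f(F) = (F - 42)*(F + ((F - F) + (-1 - F))) = (-42 + F)*(F + (0 + (-1 - F))) = (-42 + F)*(F + (-1 - F)) = (-42 + F)*(-1) = 42 - F)
(-982 - 428)/(f(-69) + 4864) = (-982 - 428)/((42 - 1*(-69)) + 4864) = -1410/((42 + 69) + 4864) = -1410/(111 + 4864) = -1410/4975 = -1410*1/4975 = -282/995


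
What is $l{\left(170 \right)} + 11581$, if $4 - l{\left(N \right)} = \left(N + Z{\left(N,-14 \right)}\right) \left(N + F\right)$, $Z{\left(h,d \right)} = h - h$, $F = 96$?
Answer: $-33635$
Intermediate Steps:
$Z{\left(h,d \right)} = 0$
$l{\left(N \right)} = 4 - N \left(96 + N\right)$ ($l{\left(N \right)} = 4 - \left(N + 0\right) \left(N + 96\right) = 4 - N \left(96 + N\right)$)
$l{\left(170 \right)} + 11581 = \left(4 - 170^{2} - 16320\right) + 11581 = \left(4 - 28900 - 16320\right) + 11581 = -45216 + 11581 = -33635$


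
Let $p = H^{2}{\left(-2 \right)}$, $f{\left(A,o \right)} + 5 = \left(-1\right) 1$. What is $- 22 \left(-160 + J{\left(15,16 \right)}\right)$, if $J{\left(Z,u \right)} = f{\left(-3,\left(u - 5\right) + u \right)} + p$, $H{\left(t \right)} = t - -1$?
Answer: $3630$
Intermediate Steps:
$H{\left(t \right)} = 1 + t$ ($H{\left(t \right)} = t + 1 = 1 + t$)
$f{\left(A,o \right)} = -6$ ($f{\left(A,o \right)} = -5 - 1 = -6$)
$p = 1$ ($p = \left(1 - 2\right)^{2} = \left(-1\right)^{2} = 1$)
$J{\left(Z,u \right)} = -5$ ($J{\left(Z,u \right)} = -6 + 1 = -5$)
$- 22 \left(-160 + J{\left(15,16 \right)}\right) = - 22 \left(-160 - 5\right) = \left(-22\right) \left(-165\right) = 3630$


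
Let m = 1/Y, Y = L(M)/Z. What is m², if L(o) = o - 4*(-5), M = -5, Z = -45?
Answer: 9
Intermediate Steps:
L(o) = 20 + o (L(o) = o + 20 = 20 + o)
Y = -⅓ (Y = (20 - 5)/(-45) = 15*(-1/45) = -⅓ ≈ -0.33333)
m = -3 (m = 1/(-⅓) = -3)
m² = (-3)² = 9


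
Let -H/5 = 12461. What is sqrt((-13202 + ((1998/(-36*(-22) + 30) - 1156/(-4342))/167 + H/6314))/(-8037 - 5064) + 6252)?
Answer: sqrt(31281133062486286409966230422)/2236643306898 ≈ 79.076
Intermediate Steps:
H = -62305 (H = -5*12461 = -62305)
sqrt((-13202 + ((1998/(-36*(-22) + 30) - 1156/(-4342))/167 + H/6314))/(-8037 - 5064) + 6252) = sqrt((-13202 + ((1998/(-36*(-22) + 30) - 1156/(-4342))/167 - 62305/6314))/(-8037 - 5064) + 6252) = sqrt((-13202 + ((1998/(792 + 30) - 1156*(-1/4342))*(1/167) - 62305*1/6314))/(-13101) + 6252) = sqrt((-13202 + ((1998/822 + 578/2171)*(1/167) - 62305/6314))*(-1/13101) + 6252) = sqrt((-13202 + ((1998*(1/822) + 578/2171)*(1/167) - 62305/6314))*(-1/13101) + 6252) = sqrt((-13202 + ((333/137 + 578/2171)*(1/167) - 62305/6314))*(-1/13101) + 6252) = sqrt((-13202 + ((802129/297427)*(1/167) - 62305/6314))*(-1/13101) + 6252) = sqrt((-13202 + (802129/49670309 - 62305/6314))*(-1/13101) + 6252) = sqrt((-13202 - 3089643959739/313618331026)*(-1/13101) + 6252) = sqrt(-4143478850164991/313618331026*(-1/13101) + 6252) = sqrt(4143478850164991/4108713754771626 + 6252) = sqrt(25691821873682370743/4108713754771626) = sqrt(31281133062486286409966230422)/2236643306898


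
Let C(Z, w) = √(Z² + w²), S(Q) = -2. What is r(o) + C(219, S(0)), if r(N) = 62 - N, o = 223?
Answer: -161 + √47965 ≈ 58.009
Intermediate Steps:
r(o) + C(219, S(0)) = (62 - 1*223) + √(219² + (-2)²) = (62 - 223) + √(47961 + 4) = -161 + √47965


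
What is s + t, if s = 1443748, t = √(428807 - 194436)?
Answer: 1443748 + √234371 ≈ 1.4442e+6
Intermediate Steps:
t = √234371 ≈ 484.12
s + t = 1443748 + √234371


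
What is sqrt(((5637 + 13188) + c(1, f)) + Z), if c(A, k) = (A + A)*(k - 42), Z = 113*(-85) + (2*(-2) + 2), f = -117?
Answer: 10*sqrt(89) ≈ 94.340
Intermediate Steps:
Z = -9607 (Z = -9605 + (-4 + 2) = -9605 - 2 = -9607)
c(A, k) = 2*A*(-42 + k) (c(A, k) = (2*A)*(-42 + k) = 2*A*(-42 + k))
sqrt(((5637 + 13188) + c(1, f)) + Z) = sqrt(((5637 + 13188) + 2*1*(-42 - 117)) - 9607) = sqrt((18825 + 2*1*(-159)) - 9607) = sqrt((18825 - 318) - 9607) = sqrt(18507 - 9607) = sqrt(8900) = 10*sqrt(89)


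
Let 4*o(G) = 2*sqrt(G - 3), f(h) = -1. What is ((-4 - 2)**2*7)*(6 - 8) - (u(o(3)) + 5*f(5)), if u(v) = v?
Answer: -499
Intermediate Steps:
o(G) = sqrt(-3 + G)/2 (o(G) = (2*sqrt(G - 3))/4 = (2*sqrt(-3 + G))/4 = sqrt(-3 + G)/2)
((-4 - 2)**2*7)*(6 - 8) - (u(o(3)) + 5*f(5)) = ((-4 - 2)**2*7)*(6 - 8) - (sqrt(-3 + 3)/2 + 5*(-1)) = ((-6)**2*7)*(-2) - (sqrt(0)/2 - 5) = (36*7)*(-2) - ((1/2)*0 - 5) = 252*(-2) - (0 - 5) = -504 - 1*(-5) = -504 + 5 = -499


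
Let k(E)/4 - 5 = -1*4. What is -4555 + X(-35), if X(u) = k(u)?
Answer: -4551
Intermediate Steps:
k(E) = 4 (k(E) = 20 + 4*(-1*4) = 20 + 4*(-4) = 20 - 16 = 4)
X(u) = 4
-4555 + X(-35) = -4555 + 4 = -4551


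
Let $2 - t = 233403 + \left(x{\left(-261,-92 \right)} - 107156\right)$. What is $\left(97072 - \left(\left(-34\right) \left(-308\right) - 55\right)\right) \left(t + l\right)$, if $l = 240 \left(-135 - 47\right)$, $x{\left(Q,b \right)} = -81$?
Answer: $-14717831820$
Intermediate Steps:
$t = -126164$ ($t = 2 - \left(233403 - 107237\right) = 2 - 126166 = -126164$)
$l = -43680$ ($l = 240 \left(-182\right) = -43680$)
$\left(97072 - \left(\left(-34\right) \left(-308\right) - 55\right)\right) \left(t + l\right) = \left(97072 - \left(\left(-34\right) \left(-308\right) - 55\right)\right) \left(-126164 - 43680\right) = \left(97072 - \left(10472 - 55\right)\right) \left(-169844\right) = \left(97072 - 10417\right) \left(-169844\right) = 86655 \left(-169844\right) = -14717831820$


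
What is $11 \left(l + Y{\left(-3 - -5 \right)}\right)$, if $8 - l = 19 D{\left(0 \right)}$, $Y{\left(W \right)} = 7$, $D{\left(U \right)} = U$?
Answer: $165$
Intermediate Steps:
$l = 8$ ($l = 8 - 19 \cdot 0 = 8 - 0 = 8 + 0 = 8$)
$11 \left(l + Y{\left(-3 - -5 \right)}\right) = 11 \left(8 + 7\right) = 11 \cdot 15 = 165$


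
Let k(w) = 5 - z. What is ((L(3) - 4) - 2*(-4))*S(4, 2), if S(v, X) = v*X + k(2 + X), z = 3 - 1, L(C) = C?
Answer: 77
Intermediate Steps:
z = 2
k(w) = 3 (k(w) = 5 - 1*2 = 5 - 2 = 3)
S(v, X) = 3 + X*v (S(v, X) = v*X + 3 = X*v + 3 = 3 + X*v)
((L(3) - 4) - 2*(-4))*S(4, 2) = ((3 - 4) - 2*(-4))*(3 + 2*4) = (-1 + 8)*(3 + 8) = 7*11 = 77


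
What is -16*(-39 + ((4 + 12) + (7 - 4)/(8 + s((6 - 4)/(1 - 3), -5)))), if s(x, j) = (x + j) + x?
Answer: 320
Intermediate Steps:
s(x, j) = j + 2*x (s(x, j) = (j + x) + x = j + 2*x)
-16*(-39 + ((4 + 12) + (7 - 4)/(8 + s((6 - 4)/(1 - 3), -5)))) = -16*(-39 + ((4 + 12) + (7 - 4)/(8 + (-5 + 2*((6 - 4)/(1 - 3)))))) = -16*(-39 + (16 + 3/(8 + (-5 + 2*(2/(-2)))))) = -16*(-39 + (16 + 3/(8 + (-5 + 2*(2*(-½)))))) = -16*(-39 + (16 + 3/(8 + (-5 + 2*(-1))))) = -16*(-39 + (16 + 3/(8 + (-5 - 2)))) = -16*(-39 + (16 + 3/(8 - 7))) = -16*(-39 + (16 + 3/1)) = -16*(-39 + (16 + 3*1)) = -16*(-39 + (16 + 3)) = -16*(-39 + 19) = -16*(-20) = 320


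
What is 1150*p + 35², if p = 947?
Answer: 1090275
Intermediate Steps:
1150*p + 35² = 1150*947 + 35² = 1089050 + 1225 = 1090275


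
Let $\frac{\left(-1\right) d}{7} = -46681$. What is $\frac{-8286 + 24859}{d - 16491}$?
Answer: $\frac{16573}{310276} \approx 0.053414$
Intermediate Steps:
$d = 326767$ ($d = \left(-7\right) \left(-46681\right) = 326767$)
$\frac{-8286 + 24859}{d - 16491} = \frac{-8286 + 24859}{326767 - 16491} = \frac{16573}{310276}$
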